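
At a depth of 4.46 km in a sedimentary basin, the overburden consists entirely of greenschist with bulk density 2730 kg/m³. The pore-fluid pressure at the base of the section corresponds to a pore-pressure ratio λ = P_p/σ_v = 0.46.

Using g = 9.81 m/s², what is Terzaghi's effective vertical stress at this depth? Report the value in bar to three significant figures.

Overburden (lithostatic) stress σ_v:
greenschist: 2730 kg/m³ × 9.81 m/s² × 4460 m = 1.194×10^8 Pa = 119.4 MPa
Pore pressure P_p = λ·σ_v = 0.46 × 119.4 MPa = 54.94 MPa
Effective stress σ' = σ_v − P_p = 119.4 − 54.94 = 64.500 MPa = 645.00 bar

645 bar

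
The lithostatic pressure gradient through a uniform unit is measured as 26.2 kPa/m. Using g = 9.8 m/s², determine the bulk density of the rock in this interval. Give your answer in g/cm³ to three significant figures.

ρ = (dP/dz)/g = 26.2 kPa/m / 9.8 m/s² = 26200 Pa/m / 9.8 m/s² = 2673.5 kg/m³
= 2.673 g/cm³

2.67 g/cm³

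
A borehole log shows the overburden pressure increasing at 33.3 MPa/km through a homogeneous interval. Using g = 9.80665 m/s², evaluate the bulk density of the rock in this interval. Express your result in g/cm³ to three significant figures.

ρ = (dP/dz)/g = 33.3 MPa/km / 9.80665 m/s² = 33300 Pa/m / 9.80665 m/s² = 3395.7 kg/m³
= 3.396 g/cm³

3.40 g/cm³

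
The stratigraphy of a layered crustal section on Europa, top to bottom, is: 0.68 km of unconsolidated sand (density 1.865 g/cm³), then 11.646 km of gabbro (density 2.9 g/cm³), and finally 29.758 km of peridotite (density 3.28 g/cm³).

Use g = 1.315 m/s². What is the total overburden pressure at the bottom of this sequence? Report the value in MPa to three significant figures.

174 MPa

unconsolidated sand: 1865 kg/m³ × 1.315 m/s² × 680 m = 1.668×10^6 Pa = 1.668 MPa
gabbro: 2900 kg/m³ × 1.315 m/s² × 11646 m = 4.441×10^7 Pa = 44.41 MPa
peridotite: 3280 kg/m³ × 1.315 m/s² × 29758 m = 1.284×10^8 Pa = 128.4 MPa
Total = 1.668 + 44.41 + 128.4 = 174.43 MPa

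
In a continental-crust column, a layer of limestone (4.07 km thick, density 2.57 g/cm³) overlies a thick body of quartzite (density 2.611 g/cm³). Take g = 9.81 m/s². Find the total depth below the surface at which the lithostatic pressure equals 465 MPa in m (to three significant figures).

Pressure at base of upper layers: 2570×9.81×4070 = 1.026×10^8 Pa = 102.6 MPa
Remaining pressure to be supplied by quartzite: 4.650×10^8 − 1.026×10^8 = 3.624×10^8 Pa
Additional depth in quartzite = 3.624×10^8 Pa / (2611 kg/m³ × 9.81 m/s²) = 14148 m
Total depth = 4070 m + 14148 m = 18218 m

18200 m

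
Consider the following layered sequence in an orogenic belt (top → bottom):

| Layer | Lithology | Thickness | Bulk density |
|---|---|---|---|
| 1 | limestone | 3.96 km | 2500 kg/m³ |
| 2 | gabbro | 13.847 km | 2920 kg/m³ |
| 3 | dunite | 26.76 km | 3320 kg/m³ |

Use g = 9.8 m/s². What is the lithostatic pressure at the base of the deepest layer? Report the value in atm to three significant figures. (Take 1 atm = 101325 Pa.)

13500 atm

limestone: 2500 kg/m³ × 9.8 m/s² × 3960 m = 9.702×10^7 Pa = 957.5 atm
gabbro: 2920 kg/m³ × 9.8 m/s² × 13847 m = 3.962×10^8 Pa = 3911 atm
dunite: 3320 kg/m³ × 9.8 m/s² × 26760 m = 8.707×10^8 Pa = 8593 atm
Total = 957.5 + 3911 + 8593 = 13461 atm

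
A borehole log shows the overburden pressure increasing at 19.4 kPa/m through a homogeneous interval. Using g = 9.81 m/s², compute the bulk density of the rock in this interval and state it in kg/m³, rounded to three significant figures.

1980 kg/m³

ρ = (dP/dz)/g = 19.4 kPa/m / 9.81 m/s² = 19400 Pa/m / 9.81 m/s² = 1977.6 kg/m³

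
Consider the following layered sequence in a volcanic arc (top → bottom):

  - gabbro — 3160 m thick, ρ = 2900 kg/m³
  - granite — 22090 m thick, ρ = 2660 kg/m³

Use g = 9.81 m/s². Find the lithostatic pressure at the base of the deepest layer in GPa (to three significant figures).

0.666 GPa

gabbro: 2900 kg/m³ × 9.81 m/s² × 3160 m = 8.990×10^7 Pa = 0.08990 GPa
granite: 2660 kg/m³ × 9.81 m/s² × 22090 m = 5.764×10^8 Pa = 0.5764 GPa
Total = 0.08990 + 0.5764 = 0.66633 GPa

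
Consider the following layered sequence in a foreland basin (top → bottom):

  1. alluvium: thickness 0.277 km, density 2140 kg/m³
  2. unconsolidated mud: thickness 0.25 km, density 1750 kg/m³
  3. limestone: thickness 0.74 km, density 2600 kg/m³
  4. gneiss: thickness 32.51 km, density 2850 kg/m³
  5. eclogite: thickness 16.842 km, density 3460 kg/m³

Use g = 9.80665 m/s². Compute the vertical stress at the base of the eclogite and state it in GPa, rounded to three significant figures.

1.51 GPa

alluvium: 2140 kg/m³ × 9.80665 m/s² × 277 m = 5.813×10^6 Pa = 5.813×10^-3 GPa
unconsolidated mud: 1750 kg/m³ × 9.80665 m/s² × 250 m = 4.290×10^6 Pa = 4.290×10^-3 GPa
limestone: 2600 kg/m³ × 9.80665 m/s² × 740 m = 1.887×10^7 Pa = 0.01887 GPa
gneiss: 2850 kg/m³ × 9.80665 m/s² × 32510 m = 9.086×10^8 Pa = 0.9086 GPa
eclogite: 3460 kg/m³ × 9.80665 m/s² × 16842 m = 5.715×10^8 Pa = 0.5715 GPa
Total = 5.813×10^-3 + 4.290×10^-3 + 0.01887 + 0.9086 + 0.5715 = 1.5091 GPa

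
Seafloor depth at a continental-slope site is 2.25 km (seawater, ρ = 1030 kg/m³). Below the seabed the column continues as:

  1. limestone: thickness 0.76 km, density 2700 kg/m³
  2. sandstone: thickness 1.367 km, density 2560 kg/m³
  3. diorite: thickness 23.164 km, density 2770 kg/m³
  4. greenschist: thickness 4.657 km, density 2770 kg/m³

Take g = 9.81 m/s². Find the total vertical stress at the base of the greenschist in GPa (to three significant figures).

0.833 GPa

seawater: 1030 kg/m³ × 9.81 m/s² × 2250 m = 2.273×10^7 Pa = 0.02273 GPa
limestone: 2700 kg/m³ × 9.81 m/s² × 760 m = 2.013×10^7 Pa = 0.02013 GPa
sandstone: 2560 kg/m³ × 9.81 m/s² × 1367 m = 3.433×10^7 Pa = 0.03433 GPa
diorite: 2770 kg/m³ × 9.81 m/s² × 23164 m = 6.295×10^8 Pa = 0.6295 GPa
greenschist: 2770 kg/m³ × 9.81 m/s² × 4657 m = 1.265×10^8 Pa = 0.1265 GPa
Total = 0.02273 + 0.02013 + 0.03433 + 0.6295 + 0.1265 = 0.83319 GPa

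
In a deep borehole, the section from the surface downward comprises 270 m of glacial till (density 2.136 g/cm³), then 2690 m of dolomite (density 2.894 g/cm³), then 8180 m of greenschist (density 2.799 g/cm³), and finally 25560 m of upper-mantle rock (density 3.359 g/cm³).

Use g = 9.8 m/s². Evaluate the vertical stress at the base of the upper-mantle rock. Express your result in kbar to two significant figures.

11 kbar

glacial till: 2136 kg/m³ × 9.8 m/s² × 270 m = 5.652×10^6 Pa = 0.05652 kbar
dolomite: 2894 kg/m³ × 9.8 m/s² × 2690 m = 7.629×10^7 Pa = 0.7629 kbar
greenschist: 2799 kg/m³ × 9.8 m/s² × 8180 m = 2.244×10^8 Pa = 2.244 kbar
upper-mantle rock: 3359 kg/m³ × 9.8 m/s² × 25560 m = 8.414×10^8 Pa = 8.414 kbar
Total = 0.05652 + 0.7629 + 2.244 + 8.414 = 11.477 kbar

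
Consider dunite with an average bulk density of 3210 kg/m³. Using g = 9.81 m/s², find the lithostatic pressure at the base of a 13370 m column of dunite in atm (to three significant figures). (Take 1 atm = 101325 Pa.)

4160 atm

dunite: 3210 kg/m³ × 9.81 m/s² × 13370 m = 4.210×10^8 Pa = 4155 atm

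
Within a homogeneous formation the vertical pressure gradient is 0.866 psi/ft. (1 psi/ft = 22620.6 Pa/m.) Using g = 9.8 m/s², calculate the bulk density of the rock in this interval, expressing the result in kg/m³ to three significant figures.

2000 kg/m³

ρ = (dP/dz)/g = 0.866 psi/ft / 9.8 m/s² = 19589 Pa/m / 9.8 m/s² = 1998.9 kg/m³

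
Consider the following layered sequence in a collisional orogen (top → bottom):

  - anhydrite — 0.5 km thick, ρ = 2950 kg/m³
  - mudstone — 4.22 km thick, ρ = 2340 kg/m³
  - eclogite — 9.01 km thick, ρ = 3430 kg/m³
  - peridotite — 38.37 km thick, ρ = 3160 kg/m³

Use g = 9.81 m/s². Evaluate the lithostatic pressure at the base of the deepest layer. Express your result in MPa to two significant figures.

anhydrite: 2950 kg/m³ × 9.81 m/s² × 500 m = 1.447×10^7 Pa = 14.47 MPa
mudstone: 2340 kg/m³ × 9.81 m/s² × 4220 m = 9.687×10^7 Pa = 96.87 MPa
eclogite: 3430 kg/m³ × 9.81 m/s² × 9010 m = 3.032×10^8 Pa = 303.2 MPa
peridotite: 3160 kg/m³ × 9.81 m/s² × 38370 m = 1.189×10^9 Pa = 1189 MPa
Total = 14.47 + 96.87 + 303.2 + 1189 = 1604.0 MPa

1600 MPa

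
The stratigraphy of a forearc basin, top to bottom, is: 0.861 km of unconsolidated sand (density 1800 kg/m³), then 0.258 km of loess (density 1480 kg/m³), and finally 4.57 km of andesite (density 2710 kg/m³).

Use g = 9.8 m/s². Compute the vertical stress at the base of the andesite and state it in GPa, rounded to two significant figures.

0.14 GPa

unconsolidated sand: 1800 kg/m³ × 9.8 m/s² × 861 m = 1.519×10^7 Pa = 0.01519 GPa
loess: 1480 kg/m³ × 9.8 m/s² × 258 m = 3.742×10^6 Pa = 3.742×10^-3 GPa
andesite: 2710 kg/m³ × 9.8 m/s² × 4570 m = 1.214×10^8 Pa = 0.1214 GPa
Total = 0.01519 + 3.742×10^-3 + 0.1214 = 0.14030 GPa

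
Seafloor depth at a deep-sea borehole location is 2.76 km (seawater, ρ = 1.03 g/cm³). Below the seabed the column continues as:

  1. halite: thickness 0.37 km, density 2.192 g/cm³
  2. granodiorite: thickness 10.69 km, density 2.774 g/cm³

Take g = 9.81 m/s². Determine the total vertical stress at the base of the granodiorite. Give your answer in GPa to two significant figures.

seawater: 1030 kg/m³ × 9.81 m/s² × 2760 m = 2.789×10^7 Pa = 0.02789 GPa
halite: 2192 kg/m³ × 9.81 m/s² × 370 m = 7.956×10^6 Pa = 7.956×10^-3 GPa
granodiorite: 2774 kg/m³ × 9.81 m/s² × 10690 m = 2.909×10^8 Pa = 0.2909 GPa
Total = 0.02789 + 7.956×10^-3 + 0.2909 = 0.32675 GPa

0.33 GPa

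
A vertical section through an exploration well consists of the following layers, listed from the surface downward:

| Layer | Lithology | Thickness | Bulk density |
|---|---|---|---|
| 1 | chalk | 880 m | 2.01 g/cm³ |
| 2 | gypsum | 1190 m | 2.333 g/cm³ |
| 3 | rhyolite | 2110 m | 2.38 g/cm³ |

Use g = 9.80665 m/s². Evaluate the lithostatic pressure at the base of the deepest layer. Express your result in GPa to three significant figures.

0.0938 GPa

chalk: 2010 kg/m³ × 9.80665 m/s² × 880 m = 1.735×10^7 Pa = 0.01735 GPa
gypsum: 2333 kg/m³ × 9.80665 m/s² × 1190 m = 2.723×10^7 Pa = 0.02723 GPa
rhyolite: 2380 kg/m³ × 9.80665 m/s² × 2110 m = 4.925×10^7 Pa = 0.04925 GPa
Total = 0.01735 + 0.02723 + 0.04925 = 0.093819 GPa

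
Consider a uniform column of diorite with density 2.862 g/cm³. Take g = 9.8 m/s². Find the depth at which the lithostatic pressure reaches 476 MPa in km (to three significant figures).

h = P/(ρg) = 476 MPa / (2862 kg/m³ × 9.8 m/s²) = 4.760×10^8 Pa / 28048 Pa/m = 16971 m
= 16.971 km

17.0 km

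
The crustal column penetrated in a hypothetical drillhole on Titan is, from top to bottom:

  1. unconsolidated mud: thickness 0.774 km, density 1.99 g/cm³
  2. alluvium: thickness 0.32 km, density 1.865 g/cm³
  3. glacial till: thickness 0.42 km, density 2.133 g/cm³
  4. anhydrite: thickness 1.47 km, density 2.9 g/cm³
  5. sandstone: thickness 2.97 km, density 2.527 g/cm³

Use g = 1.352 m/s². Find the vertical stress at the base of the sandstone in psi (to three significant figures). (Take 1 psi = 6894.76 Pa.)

2900 psi

unconsolidated mud: 1990 kg/m³ × 1.352 m/s² × 774 m = 2.082×10^6 Pa = 302.0 psi
alluvium: 1865 kg/m³ × 1.352 m/s² × 320 m = 8.069×10^5 Pa = 117.0 psi
glacial till: 2133 kg/m³ × 1.352 m/s² × 420 m = 1.211×10^6 Pa = 175.7 psi
anhydrite: 2900 kg/m³ × 1.352 m/s² × 1470 m = 5.764×10^6 Pa = 835.9 psi
sandstone: 2527 kg/m³ × 1.352 m/s² × 2970 m = 1.015×10^7 Pa = 1472 psi
Total = 302.0 + 117.0 + 175.7 + 835.9 + 1472 = 2902.4 psi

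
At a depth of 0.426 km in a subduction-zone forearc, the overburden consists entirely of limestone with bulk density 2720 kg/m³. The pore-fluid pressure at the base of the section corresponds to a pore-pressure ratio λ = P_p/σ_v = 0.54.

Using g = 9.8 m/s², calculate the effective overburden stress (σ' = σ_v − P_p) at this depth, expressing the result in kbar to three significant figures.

0.0522 kbar

Overburden (lithostatic) stress σ_v:
limestone: 2720 kg/m³ × 9.8 m/s² × 426 m = 1.136×10^7 Pa = 11.36 MPa
Pore pressure P_p = λ·σ_v = 0.54 × 11.36 MPa = 6.132 MPa
Effective stress σ' = σ_v − P_p = 11.36 − 6.132 = 5.2235 MPa = 0.052235 kbar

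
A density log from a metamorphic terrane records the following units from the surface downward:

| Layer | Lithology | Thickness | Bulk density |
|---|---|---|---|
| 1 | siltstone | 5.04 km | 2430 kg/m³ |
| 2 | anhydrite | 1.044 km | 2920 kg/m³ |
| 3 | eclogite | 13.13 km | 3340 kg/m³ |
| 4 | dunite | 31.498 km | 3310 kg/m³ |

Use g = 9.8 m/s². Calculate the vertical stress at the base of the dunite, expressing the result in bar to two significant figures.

16000 bar

siltstone: 2430 kg/m³ × 9.8 m/s² × 5040 m = 1.200×10^8 Pa = 1200 bar
anhydrite: 2920 kg/m³ × 9.8 m/s² × 1044 m = 2.988×10^7 Pa = 298.8 bar
eclogite: 3340 kg/m³ × 9.8 m/s² × 13130 m = 4.298×10^8 Pa = 4298 bar
dunite: 3310 kg/m³ × 9.8 m/s² × 31498 m = 1.022×10^9 Pa = 10217 bar
Total = 1200 + 298.8 + 4298 + 10217 = 16014 bar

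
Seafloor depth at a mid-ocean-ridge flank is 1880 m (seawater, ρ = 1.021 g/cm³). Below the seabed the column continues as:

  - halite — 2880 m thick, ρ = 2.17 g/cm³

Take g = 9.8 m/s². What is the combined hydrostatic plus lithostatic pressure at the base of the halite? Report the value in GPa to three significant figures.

0.0801 GPa

seawater: 1021 kg/m³ × 9.8 m/s² × 1880 m = 1.881×10^7 Pa = 0.01881 GPa
halite: 2170 kg/m³ × 9.8 m/s² × 2880 m = 6.125×10^7 Pa = 0.06125 GPa
Total = 0.01881 + 0.06125 = 0.080057 GPa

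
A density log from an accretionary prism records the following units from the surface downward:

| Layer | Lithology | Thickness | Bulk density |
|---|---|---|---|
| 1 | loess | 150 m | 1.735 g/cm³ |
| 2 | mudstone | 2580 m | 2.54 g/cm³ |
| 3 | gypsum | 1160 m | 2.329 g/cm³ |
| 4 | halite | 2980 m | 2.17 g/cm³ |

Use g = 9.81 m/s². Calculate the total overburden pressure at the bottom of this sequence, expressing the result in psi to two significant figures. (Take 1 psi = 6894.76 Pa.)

loess: 1735 kg/m³ × 9.81 m/s² × 150 m = 2.553×10^6 Pa = 370.3 psi
mudstone: 2540 kg/m³ × 9.81 m/s² × 2580 m = 6.429×10^7 Pa = 9324 psi
gypsum: 2329 kg/m³ × 9.81 m/s² × 1160 m = 2.650×10^7 Pa = 3844 psi
halite: 2170 kg/m³ × 9.81 m/s² × 2980 m = 6.344×10^7 Pa = 9201 psi
Total = 370.3 + 9324 + 3844 + 9201 = 22739 psi

23000 psi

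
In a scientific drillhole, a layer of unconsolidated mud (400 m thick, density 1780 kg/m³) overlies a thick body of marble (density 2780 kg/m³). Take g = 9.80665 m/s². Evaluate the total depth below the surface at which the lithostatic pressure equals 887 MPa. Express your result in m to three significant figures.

32700 m

Pressure at base of upper layers: 1780×9.80665×400 = 6.982×10^6 Pa = 6.982 MPa
Remaining pressure to be supplied by marble: 8.870×10^8 − 6.982×10^6 = 8.800×10^8 Pa
Additional depth in marble = 8.800×10^8 Pa / (2780 kg/m³ × 9.80665 m/s²) = 32279 m
Total depth = 400 m + 32279 m = 32679 m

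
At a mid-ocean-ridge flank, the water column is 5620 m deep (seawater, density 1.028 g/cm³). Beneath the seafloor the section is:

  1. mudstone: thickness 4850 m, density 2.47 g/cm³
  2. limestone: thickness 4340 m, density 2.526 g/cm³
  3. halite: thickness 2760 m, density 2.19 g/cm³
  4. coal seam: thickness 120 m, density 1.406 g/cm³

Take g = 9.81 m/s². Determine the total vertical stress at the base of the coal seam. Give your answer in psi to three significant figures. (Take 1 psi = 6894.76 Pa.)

seawater: 1028 kg/m³ × 9.81 m/s² × 5620 m = 5.668×10^7 Pa = 8220 psi
mudstone: 2470 kg/m³ × 9.81 m/s² × 4850 m = 1.175×10^8 Pa = 17045 psi
limestone: 2526 kg/m³ × 9.81 m/s² × 4340 m = 1.075×10^8 Pa = 15598 psi
halite: 2190 kg/m³ × 9.81 m/s² × 2760 m = 5.930×10^7 Pa = 8600 psi
coal seam: 1406 kg/m³ × 9.81 m/s² × 120 m = 1.655×10^6 Pa = 240.1 psi
Total = 8220 + 17045 + 15598 + 8600 + 240.1 = 49703 psi

49700 psi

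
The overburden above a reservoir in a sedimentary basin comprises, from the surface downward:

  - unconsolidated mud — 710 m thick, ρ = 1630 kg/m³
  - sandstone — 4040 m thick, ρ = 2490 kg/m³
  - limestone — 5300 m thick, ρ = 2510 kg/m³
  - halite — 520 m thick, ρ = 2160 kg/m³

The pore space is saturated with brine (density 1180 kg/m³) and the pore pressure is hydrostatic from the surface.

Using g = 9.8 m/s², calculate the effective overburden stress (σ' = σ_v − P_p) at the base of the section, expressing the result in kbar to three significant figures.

1.29 kbar

Overburden (lithostatic) stress σ_v:
unconsolidated mud: 1630 kg/m³ × 9.8 m/s² × 710 m = 1.134×10^7 Pa = 11.34 MPa
sandstone: 2490 kg/m³ × 9.8 m/s² × 4040 m = 9.858×10^7 Pa = 98.58 MPa
limestone: 2510 kg/m³ × 9.8 m/s² × 5300 m = 1.304×10^8 Pa = 130.4 MPa
halite: 2160 kg/m³ × 9.8 m/s² × 520 m = 1.101×10^7 Pa = 11.01 MPa
Total = 11.34 + 98.58 + 130.4 + 11.01 = 251.30 MPa
Pore pressure P_p = 1180 kg/m³ × 9.8 m/s² × 10570 m = 1.222×10^8 Pa = 122.2 MPa
Effective stress σ' = σ_v − P_p = 251.3 − 122.2 = 129.07 MPa = 1.2907 kbar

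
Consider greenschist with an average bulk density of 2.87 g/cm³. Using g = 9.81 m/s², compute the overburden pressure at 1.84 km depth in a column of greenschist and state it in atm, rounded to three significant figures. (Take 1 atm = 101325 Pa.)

511 atm

greenschist: 2870 kg/m³ × 9.81 m/s² × 1840 m = 5.180×10^7 Pa = 511.3 atm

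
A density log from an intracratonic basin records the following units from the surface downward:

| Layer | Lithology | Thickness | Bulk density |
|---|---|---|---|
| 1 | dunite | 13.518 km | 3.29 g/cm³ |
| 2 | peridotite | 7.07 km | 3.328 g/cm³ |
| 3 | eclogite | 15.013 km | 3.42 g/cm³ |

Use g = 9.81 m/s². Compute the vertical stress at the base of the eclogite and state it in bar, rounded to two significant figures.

dunite: 3290 kg/m³ × 9.81 m/s² × 13518 m = 4.363×10^8 Pa = 4363 bar
peridotite: 3328 kg/m³ × 9.81 m/s² × 7070 m = 2.308×10^8 Pa = 2308 bar
eclogite: 3420 kg/m³ × 9.81 m/s² × 15013 m = 5.037×10^8 Pa = 5037 bar
Total = 4363 + 2308 + 5037 = 11708 bar

12000 bar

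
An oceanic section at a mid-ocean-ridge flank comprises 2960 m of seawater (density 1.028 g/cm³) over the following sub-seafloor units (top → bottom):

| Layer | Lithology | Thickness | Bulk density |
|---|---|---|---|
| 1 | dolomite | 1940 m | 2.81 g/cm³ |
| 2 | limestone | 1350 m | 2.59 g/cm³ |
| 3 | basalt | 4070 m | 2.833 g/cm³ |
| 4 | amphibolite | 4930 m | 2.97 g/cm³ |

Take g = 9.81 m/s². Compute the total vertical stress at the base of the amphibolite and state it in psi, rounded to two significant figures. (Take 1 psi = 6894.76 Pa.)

seawater: 1028 kg/m³ × 9.81 m/s² × 2960 m = 2.985×10^7 Pa = 4329 psi
dolomite: 2810 kg/m³ × 9.81 m/s² × 1940 m = 5.348×10^7 Pa = 7756 psi
limestone: 2590 kg/m³ × 9.81 m/s² × 1350 m = 3.430×10^7 Pa = 4975 psi
basalt: 2833 kg/m³ × 9.81 m/s² × 4070 m = 1.131×10^8 Pa = 16406 psi
amphibolite: 2970 kg/m³ × 9.81 m/s² × 4930 m = 1.436×10^8 Pa = 20833 psi
Total = 4329 + 7756 + 4975 + 16406 + 20833 = 54299 psi

54000 psi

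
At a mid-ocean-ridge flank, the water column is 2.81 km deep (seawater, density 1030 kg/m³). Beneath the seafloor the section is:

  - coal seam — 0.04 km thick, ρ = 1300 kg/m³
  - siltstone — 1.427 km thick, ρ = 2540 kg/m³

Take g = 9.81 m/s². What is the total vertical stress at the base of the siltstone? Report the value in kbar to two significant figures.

seawater: 1030 kg/m³ × 9.81 m/s² × 2810 m = 2.839×10^7 Pa = 0.2839 kbar
coal seam: 1300 kg/m³ × 9.81 m/s² × 40 m = 5.101×10^5 Pa = 5.101×10^-3 kbar
siltstone: 2540 kg/m³ × 9.81 m/s² × 1427 m = 3.556×10^7 Pa = 0.3556 kbar
Total = 0.2839 + 5.101×10^-3 + 0.3556 = 0.64460 kbar

0.64 kbar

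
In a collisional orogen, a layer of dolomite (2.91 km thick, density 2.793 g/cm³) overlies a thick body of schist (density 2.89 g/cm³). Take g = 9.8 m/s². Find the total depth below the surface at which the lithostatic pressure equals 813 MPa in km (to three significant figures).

Pressure at base of upper layers: 2793×9.8×2910 = 7.965×10^7 Pa = 79.65 MPa
Remaining pressure to be supplied by schist: 8.130×10^8 − 7.965×10^7 = 7.333×10^8 Pa
Additional depth in schist = 7.333×10^8 Pa / (2890 kg/m³ × 9.8 m/s²) = 25893 m
Total depth = 2910 m + 25893 m = 28803 m
= 28.803 km

28.8 km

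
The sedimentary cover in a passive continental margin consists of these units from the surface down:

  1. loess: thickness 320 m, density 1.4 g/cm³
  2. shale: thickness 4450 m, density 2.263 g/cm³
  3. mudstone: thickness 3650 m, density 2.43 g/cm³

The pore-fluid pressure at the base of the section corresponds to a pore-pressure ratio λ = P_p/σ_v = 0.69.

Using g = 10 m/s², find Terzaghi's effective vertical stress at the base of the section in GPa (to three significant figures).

0.0601 GPa

Overburden (lithostatic) stress σ_v:
loess: 1400 kg/m³ × 10 m/s² × 320 m = 4.480×10^6 Pa = 4.480 MPa
shale: 2263 kg/m³ × 10 m/s² × 4450 m = 1.007×10^8 Pa = 100.7 MPa
mudstone: 2430 kg/m³ × 10 m/s² × 3650 m = 8.870×10^7 Pa = 88.69 MPa
Total = 4.480 + 100.7 + 88.69 = 193.88 MPa
Pore pressure P_p = λ·σ_v = 0.69 × 193.9 MPa = 133.8 MPa
Effective stress σ' = σ_v − P_p = 193.9 − 133.8 = 60.102 MPa = 0.060102 GPa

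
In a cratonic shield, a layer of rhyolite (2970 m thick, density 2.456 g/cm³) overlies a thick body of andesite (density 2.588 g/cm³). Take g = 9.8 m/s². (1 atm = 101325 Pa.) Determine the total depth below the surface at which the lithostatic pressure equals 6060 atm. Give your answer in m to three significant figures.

Pressure at base of upper layers: 2456×9.8×2970 = 7.148×10^7 Pa = 705.5 atm
Remaining pressure to be supplied by andesite: 6.140×10^8 − 7.148×10^7 = 5.425×10^8 Pa
Additional depth in andesite = 5.425×10^8 Pa / (2588 kg/m³ × 9.8 m/s²) = 21392 m
Total depth = 2970 m + 21392 m = 24362 m

24400 m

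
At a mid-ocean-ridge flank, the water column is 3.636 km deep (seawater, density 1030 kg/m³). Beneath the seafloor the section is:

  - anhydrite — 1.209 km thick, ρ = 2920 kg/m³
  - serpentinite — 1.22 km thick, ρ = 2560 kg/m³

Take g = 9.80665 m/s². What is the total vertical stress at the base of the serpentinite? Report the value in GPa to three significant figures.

0.102 GPa

seawater: 1030 kg/m³ × 9.80665 m/s² × 3636 m = 3.673×10^7 Pa = 0.03673 GPa
anhydrite: 2920 kg/m³ × 9.80665 m/s² × 1209 m = 3.462×10^7 Pa = 0.03462 GPa
serpentinite: 2560 kg/m³ × 9.80665 m/s² × 1220 m = 3.063×10^7 Pa = 0.03063 GPa
Total = 0.03673 + 0.03462 + 0.03063 = 0.10198 GPa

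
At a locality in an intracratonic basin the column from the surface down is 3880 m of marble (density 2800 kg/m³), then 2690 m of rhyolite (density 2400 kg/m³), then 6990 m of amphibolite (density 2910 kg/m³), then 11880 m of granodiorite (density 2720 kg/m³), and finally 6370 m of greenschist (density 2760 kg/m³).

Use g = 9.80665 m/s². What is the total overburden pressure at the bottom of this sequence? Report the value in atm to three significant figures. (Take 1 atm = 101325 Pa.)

marble: 2800 kg/m³ × 9.80665 m/s² × 3880 m = 1.065×10^8 Pa = 1051 atm
rhyolite: 2400 kg/m³ × 9.80665 m/s² × 2690 m = 6.331×10^7 Pa = 624.8 atm
amphibolite: 2910 kg/m³ × 9.80665 m/s² × 6990 m = 1.995×10^8 Pa = 1969 atm
granodiorite: 2720 kg/m³ × 9.80665 m/s² × 11880 m = 3.169×10^8 Pa = 3127 atm
greenschist: 2760 kg/m³ × 9.80665 m/s² × 6370 m = 1.724×10^8 Pa = 1702 atm
Total = 1051 + 624.8 + 1969 + 3127 + 1702 = 8474.0 atm

8470 atm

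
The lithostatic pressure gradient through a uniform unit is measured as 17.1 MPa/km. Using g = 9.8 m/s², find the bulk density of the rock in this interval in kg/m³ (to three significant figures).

ρ = (dP/dz)/g = 17.1 MPa/km / 9.8 m/s² = 17100 Pa/m / 9.8 m/s² = 1744.9 kg/m³

1740 kg/m³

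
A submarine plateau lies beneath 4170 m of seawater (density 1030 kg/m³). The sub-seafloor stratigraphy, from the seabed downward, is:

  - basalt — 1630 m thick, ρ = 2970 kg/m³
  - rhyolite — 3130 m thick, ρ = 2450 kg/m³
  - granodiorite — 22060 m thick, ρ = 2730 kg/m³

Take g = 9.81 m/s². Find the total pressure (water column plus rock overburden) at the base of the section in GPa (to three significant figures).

seawater: 1030 kg/m³ × 9.81 m/s² × 4170 m = 4.213×10^7 Pa = 0.04213 GPa
basalt: 2970 kg/m³ × 9.81 m/s² × 1630 m = 4.749×10^7 Pa = 0.04749 GPa
rhyolite: 2450 kg/m³ × 9.81 m/s² × 3130 m = 7.523×10^7 Pa = 0.07523 GPa
granodiorite: 2730 kg/m³ × 9.81 m/s² × 22060 m = 5.908×10^8 Pa = 0.5908 GPa
Total = 0.04213 + 0.04749 + 0.07523 + 0.5908 = 0.75565 GPa

0.756 GPa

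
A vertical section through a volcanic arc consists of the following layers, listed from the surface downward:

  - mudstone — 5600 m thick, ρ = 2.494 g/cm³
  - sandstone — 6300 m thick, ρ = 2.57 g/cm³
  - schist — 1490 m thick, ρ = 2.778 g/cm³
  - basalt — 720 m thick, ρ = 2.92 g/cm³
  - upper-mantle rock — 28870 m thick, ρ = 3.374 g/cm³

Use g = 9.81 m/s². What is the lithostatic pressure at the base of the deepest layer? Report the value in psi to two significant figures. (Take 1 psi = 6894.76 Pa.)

190000 psi

mudstone: 2494 kg/m³ × 9.81 m/s² × 5600 m = 1.370×10^8 Pa = 19872 psi
sandstone: 2570 kg/m³ × 9.81 m/s² × 6300 m = 1.588×10^8 Pa = 23037 psi
schist: 2778 kg/m³ × 9.81 m/s² × 1490 m = 4.061×10^7 Pa = 5889 psi
basalt: 2920 kg/m³ × 9.81 m/s² × 720 m = 2.062×10^7 Pa = 2991 psi
upper-mantle rock: 3374 kg/m³ × 9.81 m/s² × 28870 m = 9.556×10^8 Pa = 1.386×10^5 psi
Total = 19872 + 23037 + 5889 + 2991 + 1.386×10^5 = 1.9038×10^5 psi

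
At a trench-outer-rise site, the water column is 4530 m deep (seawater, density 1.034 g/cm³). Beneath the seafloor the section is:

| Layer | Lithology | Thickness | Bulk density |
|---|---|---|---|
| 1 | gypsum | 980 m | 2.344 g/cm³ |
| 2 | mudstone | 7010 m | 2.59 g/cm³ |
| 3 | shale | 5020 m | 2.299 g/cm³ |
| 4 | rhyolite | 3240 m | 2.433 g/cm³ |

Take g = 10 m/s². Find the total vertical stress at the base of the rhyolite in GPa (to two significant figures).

seawater: 1034 kg/m³ × 10 m/s² × 4530 m = 4.684×10^7 Pa = 0.04684 GPa
gypsum: 2344 kg/m³ × 10 m/s² × 980 m = 2.297×10^7 Pa = 0.02297 GPa
mudstone: 2590 kg/m³ × 10 m/s² × 7010 m = 1.816×10^8 Pa = 0.1816 GPa
shale: 2299 kg/m³ × 10 m/s² × 5020 m = 1.154×10^8 Pa = 0.1154 GPa
rhyolite: 2433 kg/m³ × 10 m/s² × 3240 m = 7.883×10^7 Pa = 0.07883 GPa
Total = 0.04684 + 0.02297 + 0.1816 + 0.1154 + 0.07883 = 0.44561 GPa

0.45 GPa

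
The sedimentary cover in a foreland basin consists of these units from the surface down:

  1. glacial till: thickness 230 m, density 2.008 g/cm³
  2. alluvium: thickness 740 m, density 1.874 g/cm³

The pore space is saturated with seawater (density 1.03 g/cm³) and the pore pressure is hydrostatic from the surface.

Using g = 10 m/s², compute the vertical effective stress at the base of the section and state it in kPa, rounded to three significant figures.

8500 kPa

Overburden (lithostatic) stress σ_v:
glacial till: 2008 kg/m³ × 10 m/s² × 230 m = 4.618×10^6 Pa = 4.618 MPa
alluvium: 1874 kg/m³ × 10 m/s² × 740 m = 1.387×10^7 Pa = 13.87 MPa
Total = 4.618 + 13.87 = 18.486 MPa
Pore pressure P_p = 1030 kg/m³ × 10 m/s² × 970 m = 9.991×10^6 Pa = 9.991 MPa
Effective stress σ' = σ_v − P_p = 18.49 − 9.991 = 8.4950 MPa = 8495.0 kPa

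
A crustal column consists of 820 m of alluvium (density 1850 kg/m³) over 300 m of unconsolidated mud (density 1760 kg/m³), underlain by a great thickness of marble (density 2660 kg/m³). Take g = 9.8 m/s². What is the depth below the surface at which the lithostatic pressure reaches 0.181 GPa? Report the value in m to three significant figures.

Pressure at base of upper layers: 1850×9.8×820 + 1760×9.8×300 = 2.004×10^7 Pa = 0.02004 GPa
Remaining pressure to be supplied by marble: 1.810×10^8 − 2.004×10^7 = 1.610×10^8 Pa
Additional depth in marble = 1.610×10^8 Pa / (2660 kg/m³ × 9.8 m/s²) = 6174.6 m
Total depth = 1120 m + 6174.6 m = 7294.6 m

7290 m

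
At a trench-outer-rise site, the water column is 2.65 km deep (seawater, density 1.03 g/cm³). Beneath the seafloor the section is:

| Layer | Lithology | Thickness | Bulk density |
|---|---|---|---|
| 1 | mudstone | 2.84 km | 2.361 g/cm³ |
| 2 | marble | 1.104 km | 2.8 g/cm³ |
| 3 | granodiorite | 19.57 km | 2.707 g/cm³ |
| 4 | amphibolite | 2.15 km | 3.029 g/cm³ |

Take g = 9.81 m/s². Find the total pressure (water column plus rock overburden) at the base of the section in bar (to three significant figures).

seawater: 1030 kg/m³ × 9.81 m/s² × 2650 m = 2.678×10^7 Pa = 267.8 bar
mudstone: 2361 kg/m³ × 9.81 m/s² × 2840 m = 6.578×10^7 Pa = 657.8 bar
marble: 2800 kg/m³ × 9.81 m/s² × 1104 m = 3.032×10^7 Pa = 303.2 bar
granodiorite: 2707 kg/m³ × 9.81 m/s² × 19570 m = 5.197×10^8 Pa = 5197 bar
amphibolite: 3029 kg/m³ × 9.81 m/s² × 2150 m = 6.389×10^7 Pa = 638.9 bar
Total = 267.8 + 657.8 + 303.2 + 5197 + 638.9 = 7064.6 bar

7060 bar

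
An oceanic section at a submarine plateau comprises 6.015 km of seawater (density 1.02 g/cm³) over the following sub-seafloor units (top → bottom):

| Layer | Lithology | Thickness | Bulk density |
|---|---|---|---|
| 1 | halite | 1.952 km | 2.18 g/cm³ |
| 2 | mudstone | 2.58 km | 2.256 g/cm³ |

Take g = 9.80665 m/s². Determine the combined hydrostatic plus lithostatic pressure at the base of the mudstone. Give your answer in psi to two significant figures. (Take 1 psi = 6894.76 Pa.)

seawater: 1020 kg/m³ × 9.80665 m/s² × 6015 m = 6.017×10^7 Pa = 8726 psi
halite: 2180 kg/m³ × 9.80665 m/s² × 1952 m = 4.173×10^7 Pa = 6053 psi
mudstone: 2256 kg/m³ × 9.80665 m/s² × 2580 m = 5.708×10^7 Pa = 8279 psi
Total = 8726 + 6053 + 8279 = 23058 psi

23000 psi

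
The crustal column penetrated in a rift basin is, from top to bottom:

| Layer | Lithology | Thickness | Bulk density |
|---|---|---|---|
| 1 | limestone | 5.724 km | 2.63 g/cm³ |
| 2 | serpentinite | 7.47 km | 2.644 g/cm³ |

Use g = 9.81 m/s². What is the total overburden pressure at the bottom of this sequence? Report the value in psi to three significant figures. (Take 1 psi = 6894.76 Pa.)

49500 psi

limestone: 2630 kg/m³ × 9.81 m/s² × 5724 m = 1.477×10^8 Pa = 21419 psi
serpentinite: 2644 kg/m³ × 9.81 m/s² × 7470 m = 1.938×10^8 Pa = 28102 psi
Total = 21419 + 28102 = 49521 psi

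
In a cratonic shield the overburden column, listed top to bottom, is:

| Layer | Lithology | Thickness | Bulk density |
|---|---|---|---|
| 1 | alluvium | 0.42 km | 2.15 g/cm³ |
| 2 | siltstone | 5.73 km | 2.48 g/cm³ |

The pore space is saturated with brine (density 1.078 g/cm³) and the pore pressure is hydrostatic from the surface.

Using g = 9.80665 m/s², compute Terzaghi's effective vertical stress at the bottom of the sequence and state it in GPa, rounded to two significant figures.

Overburden (lithostatic) stress σ_v:
alluvium: 2150 kg/m³ × 9.80665 m/s² × 420 m = 8.855×10^6 Pa = 8.855 MPa
siltstone: 2480 kg/m³ × 9.80665 m/s² × 5730 m = 1.394×10^8 Pa = 139.4 MPa
Total = 8.855 + 139.4 = 148.21 MPa
Pore pressure P_p = 1078 kg/m³ × 9.80665 m/s² × 6150 m = 6.502×10^7 Pa = 65.02 MPa
Effective stress σ' = σ_v − P_p = 148.2 − 65.02 = 83.197 MPa = 0.083197 GPa

0.083 GPa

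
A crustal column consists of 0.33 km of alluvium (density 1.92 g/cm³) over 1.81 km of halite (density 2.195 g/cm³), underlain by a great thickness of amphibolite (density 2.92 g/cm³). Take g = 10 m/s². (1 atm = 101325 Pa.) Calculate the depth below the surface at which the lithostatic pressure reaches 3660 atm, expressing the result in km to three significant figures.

13.3 km

Pressure at base of upper layers: 1920×10×330 + 2195×10×1810 = 4.607×10^7 Pa = 454.6 atm
Remaining pressure to be supplied by amphibolite: 3.708×10^8 − 4.607×10^7 = 3.248×10^8 Pa
Additional depth in amphibolite = 3.248×10^8 Pa / (2920 kg/m³ × 10 m/s²) = 11123 m
Total depth = 2140 m + 11123 m = 13263 m
= 13.263 km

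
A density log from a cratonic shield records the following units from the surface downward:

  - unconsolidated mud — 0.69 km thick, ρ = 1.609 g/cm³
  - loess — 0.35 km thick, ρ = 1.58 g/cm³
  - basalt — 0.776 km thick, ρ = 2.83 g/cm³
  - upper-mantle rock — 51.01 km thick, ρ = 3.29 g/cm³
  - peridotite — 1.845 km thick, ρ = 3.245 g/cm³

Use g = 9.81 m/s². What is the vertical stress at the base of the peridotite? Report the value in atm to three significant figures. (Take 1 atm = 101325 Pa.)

unconsolidated mud: 1609 kg/m³ × 9.81 m/s² × 690 m = 1.089×10^7 Pa = 107.5 atm
loess: 1580 kg/m³ × 9.81 m/s² × 350 m = 5.425×10^6 Pa = 53.54 atm
basalt: 2830 kg/m³ × 9.81 m/s² × 776 m = 2.154×10^7 Pa = 212.6 atm
upper-mantle rock: 3290 kg/m³ × 9.81 m/s² × 51010 m = 1.646×10^9 Pa = 16248 atm
peridotite: 3245 kg/m³ × 9.81 m/s² × 1845 m = 5.873×10^7 Pa = 579.6 atm
Total = 107.5 + 53.54 + 212.6 + 16248 + 579.6 = 17201 atm

17200 atm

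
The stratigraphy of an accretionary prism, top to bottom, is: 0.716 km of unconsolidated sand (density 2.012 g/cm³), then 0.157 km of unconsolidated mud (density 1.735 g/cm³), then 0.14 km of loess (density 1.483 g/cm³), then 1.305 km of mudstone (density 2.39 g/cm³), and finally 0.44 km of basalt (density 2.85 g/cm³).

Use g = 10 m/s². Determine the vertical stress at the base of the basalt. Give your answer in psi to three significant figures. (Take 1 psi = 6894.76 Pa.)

9130 psi

unconsolidated sand: 2012 kg/m³ × 10 m/s² × 716 m = 1.441×10^7 Pa = 2089 psi
unconsolidated mud: 1735 kg/m³ × 10 m/s² × 157 m = 2.724×10^6 Pa = 395.1 psi
loess: 1483 kg/m³ × 10 m/s² × 140 m = 2.076×10^6 Pa = 301.1 psi
mudstone: 2390 kg/m³ × 10 m/s² × 1305 m = 3.119×10^7 Pa = 4524 psi
basalt: 2850 kg/m³ × 10 m/s² × 440 m = 1.254×10^7 Pa = 1819 psi
Total = 2089 + 395.1 + 301.1 + 4524 + 1819 = 9128.0 psi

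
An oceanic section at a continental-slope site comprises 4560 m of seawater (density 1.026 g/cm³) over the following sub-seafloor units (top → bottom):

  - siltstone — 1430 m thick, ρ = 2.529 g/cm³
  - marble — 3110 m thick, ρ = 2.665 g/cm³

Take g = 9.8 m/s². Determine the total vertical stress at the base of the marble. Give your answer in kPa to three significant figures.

seawater: 1026 kg/m³ × 9.8 m/s² × 4560 m = 4.585×10^7 Pa = 45850 kPa
siltstone: 2529 kg/m³ × 9.8 m/s² × 1430 m = 3.544×10^7 Pa = 35441 kPa
marble: 2665 kg/m³ × 9.8 m/s² × 3110 m = 8.122×10^7 Pa = 81224 kPa
Total = 45850 + 35441 + 81224 = 1.6252×10^5 kPa

163000 kPa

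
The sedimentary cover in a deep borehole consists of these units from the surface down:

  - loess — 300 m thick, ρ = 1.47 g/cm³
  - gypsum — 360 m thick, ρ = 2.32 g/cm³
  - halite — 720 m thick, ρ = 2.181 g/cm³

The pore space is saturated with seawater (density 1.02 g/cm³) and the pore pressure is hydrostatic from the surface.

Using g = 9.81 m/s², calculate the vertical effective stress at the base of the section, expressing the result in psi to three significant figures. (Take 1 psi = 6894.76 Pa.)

2050 psi

Overburden (lithostatic) stress σ_v:
loess: 1470 kg/m³ × 9.81 m/s² × 300 m = 4.326×10^6 Pa = 4.326 MPa
gypsum: 2320 kg/m³ × 9.81 m/s² × 360 m = 8.193×10^6 Pa = 8.193 MPa
halite: 2181 kg/m³ × 9.81 m/s² × 720 m = 1.540×10^7 Pa = 15.40 MPa
Total = 4.326 + 8.193 + 15.40 = 27.924 MPa
Pore pressure P_p = 1020 kg/m³ × 9.81 m/s² × 1380 m = 1.381×10^7 Pa = 13.81 MPa
Effective stress σ' = σ_v − P_p = 27.92 − 13.81 = 14.116 MPa = 2047.3 psi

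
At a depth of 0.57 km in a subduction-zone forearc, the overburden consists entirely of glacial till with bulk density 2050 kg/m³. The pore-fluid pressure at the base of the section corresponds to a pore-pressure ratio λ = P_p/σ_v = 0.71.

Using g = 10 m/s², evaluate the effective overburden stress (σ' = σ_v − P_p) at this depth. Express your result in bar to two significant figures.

34 bar

Overburden (lithostatic) stress σ_v:
glacial till: 2050 kg/m³ × 10 m/s² × 570 m = 1.169×10^7 Pa = 11.69 MPa
Pore pressure P_p = λ·σ_v = 0.71 × 11.69 MPa = 8.296 MPa
Effective stress σ' = σ_v − P_p = 11.69 − 8.296 = 3.3887 MPa = 33.886 bar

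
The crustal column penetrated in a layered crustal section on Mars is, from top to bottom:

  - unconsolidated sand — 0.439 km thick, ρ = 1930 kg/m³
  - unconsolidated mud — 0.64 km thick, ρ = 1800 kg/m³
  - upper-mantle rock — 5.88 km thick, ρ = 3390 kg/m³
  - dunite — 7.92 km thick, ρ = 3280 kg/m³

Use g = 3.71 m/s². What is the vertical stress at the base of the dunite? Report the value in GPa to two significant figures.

0.18 GPa

unconsolidated sand: 1930 kg/m³ × 3.71 m/s² × 439 m = 3.143×10^6 Pa = 3.143×10^-3 GPa
unconsolidated mud: 1800 kg/m³ × 3.71 m/s² × 640 m = 4.274×10^6 Pa = 4.274×10^-3 GPa
upper-mantle rock: 3390 kg/m³ × 3.71 m/s² × 5880 m = 7.395×10^7 Pa = 0.07395 GPa
dunite: 3280 kg/m³ × 3.71 m/s² × 7920 m = 9.638×10^7 Pa = 0.09638 GPa
Total = 3.143×10^-3 + 4.274×10^-3 + 0.07395 + 0.09638 = 0.17775 GPa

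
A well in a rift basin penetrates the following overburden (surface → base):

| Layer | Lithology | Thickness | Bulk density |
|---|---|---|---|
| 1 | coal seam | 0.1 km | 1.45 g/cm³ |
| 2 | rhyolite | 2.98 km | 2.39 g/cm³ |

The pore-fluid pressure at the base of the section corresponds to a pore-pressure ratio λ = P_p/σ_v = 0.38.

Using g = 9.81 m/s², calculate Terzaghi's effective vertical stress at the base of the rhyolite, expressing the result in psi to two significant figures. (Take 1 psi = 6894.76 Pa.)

Overburden (lithostatic) stress σ_v:
coal seam: 1450 kg/m³ × 9.81 m/s² × 100 m = 1.422×10^6 Pa = 1.422 MPa
rhyolite: 2390 kg/m³ × 9.81 m/s² × 2980 m = 6.987×10^7 Pa = 69.87 MPa
Total = 1.422 + 69.87 = 71.291 MPa
Pore pressure P_p = λ·σ_v = 0.38 × 71.29 MPa = 27.09 MPa
Effective stress σ' = σ_v − P_p = 71.29 − 27.09 = 44.201 MPa = 6410.8 psi

6400 psi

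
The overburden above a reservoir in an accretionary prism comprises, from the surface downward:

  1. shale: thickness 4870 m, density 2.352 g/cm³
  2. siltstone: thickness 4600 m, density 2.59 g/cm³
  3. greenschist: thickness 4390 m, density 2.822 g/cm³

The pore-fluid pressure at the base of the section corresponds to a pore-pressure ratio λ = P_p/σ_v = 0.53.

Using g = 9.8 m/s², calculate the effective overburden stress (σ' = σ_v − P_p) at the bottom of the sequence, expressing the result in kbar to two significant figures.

1.6 kbar

Overburden (lithostatic) stress σ_v:
shale: 2352 kg/m³ × 9.8 m/s² × 4870 m = 1.123×10^8 Pa = 112.3 MPa
siltstone: 2590 kg/m³ × 9.8 m/s² × 4600 m = 1.168×10^8 Pa = 116.8 MPa
greenschist: 2822 kg/m³ × 9.8 m/s² × 4390 m = 1.214×10^8 Pa = 121.4 MPa
Total = 112.3 + 116.8 + 121.4 = 350.42 MPa
Pore pressure P_p = λ·σ_v = 0.53 × 350.4 MPa = 185.7 MPa
Effective stress σ' = σ_v − P_p = 350.4 − 185.7 = 164.70 MPa = 1.6470 kbar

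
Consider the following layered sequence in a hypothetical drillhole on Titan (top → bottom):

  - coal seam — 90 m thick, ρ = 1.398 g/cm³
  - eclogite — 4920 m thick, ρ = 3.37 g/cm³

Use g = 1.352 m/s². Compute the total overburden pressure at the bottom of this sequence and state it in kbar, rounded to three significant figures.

0.226 kbar

coal seam: 1398 kg/m³ × 1.352 m/s² × 90 m = 1.701×10^5 Pa = 1.701×10^-3 kbar
eclogite: 3370 kg/m³ × 1.352 m/s² × 4920 m = 2.242×10^7 Pa = 0.2242 kbar
Total = 1.701×10^-3 + 0.2242 = 0.22587 kbar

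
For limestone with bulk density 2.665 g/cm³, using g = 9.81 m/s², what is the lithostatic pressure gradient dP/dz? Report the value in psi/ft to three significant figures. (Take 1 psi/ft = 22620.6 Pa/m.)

1.16 psi/ft

dP/dz = ρg = 2665 kg/m³ × 9.81 m/s² = 26144 Pa/m
= 26144 Pa/m × (1 psi/ft / 22621 Pa/m) = 1.1557 psi/ft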